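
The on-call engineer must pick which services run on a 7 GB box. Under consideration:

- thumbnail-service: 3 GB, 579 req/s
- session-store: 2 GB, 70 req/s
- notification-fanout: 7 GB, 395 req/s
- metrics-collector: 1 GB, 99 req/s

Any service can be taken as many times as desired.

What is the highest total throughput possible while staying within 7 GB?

1257

The ratio ordering already packs tightly: 2×thumbnail-service + metrics-collector, 7 GB, 1257.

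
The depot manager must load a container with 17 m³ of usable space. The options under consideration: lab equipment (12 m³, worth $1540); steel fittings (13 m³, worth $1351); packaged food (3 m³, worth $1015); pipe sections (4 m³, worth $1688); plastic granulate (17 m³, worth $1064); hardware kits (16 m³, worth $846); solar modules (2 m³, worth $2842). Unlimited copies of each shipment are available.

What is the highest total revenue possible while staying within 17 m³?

22736

Best packing: 8×solar modules — 16 m³, 22736 total.
No other feasible combination exceeds 22736.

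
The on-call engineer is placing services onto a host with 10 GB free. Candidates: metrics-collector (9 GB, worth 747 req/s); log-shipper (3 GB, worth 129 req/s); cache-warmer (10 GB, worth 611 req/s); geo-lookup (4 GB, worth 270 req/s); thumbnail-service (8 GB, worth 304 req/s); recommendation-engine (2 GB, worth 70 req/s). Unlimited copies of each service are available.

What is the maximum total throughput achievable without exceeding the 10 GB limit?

Metrics-collector uses 9 of the 10 GB and totals 747.
No other feasible combination exceeds 747.

747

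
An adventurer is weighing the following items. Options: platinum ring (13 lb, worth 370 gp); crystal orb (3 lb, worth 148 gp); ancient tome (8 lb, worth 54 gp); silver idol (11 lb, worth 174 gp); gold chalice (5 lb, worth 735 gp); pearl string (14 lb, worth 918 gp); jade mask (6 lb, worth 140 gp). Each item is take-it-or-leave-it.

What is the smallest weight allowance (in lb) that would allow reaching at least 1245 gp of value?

19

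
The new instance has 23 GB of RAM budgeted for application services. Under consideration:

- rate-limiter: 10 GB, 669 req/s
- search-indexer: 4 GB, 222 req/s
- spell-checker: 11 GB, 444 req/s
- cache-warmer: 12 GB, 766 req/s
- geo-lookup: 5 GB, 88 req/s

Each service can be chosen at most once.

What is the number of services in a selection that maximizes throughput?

2

Best achievable throughput is 1435.
One optimal bundle: rate-limiter + cache-warmer (22 GB).
Every optimal selection uses 2 services.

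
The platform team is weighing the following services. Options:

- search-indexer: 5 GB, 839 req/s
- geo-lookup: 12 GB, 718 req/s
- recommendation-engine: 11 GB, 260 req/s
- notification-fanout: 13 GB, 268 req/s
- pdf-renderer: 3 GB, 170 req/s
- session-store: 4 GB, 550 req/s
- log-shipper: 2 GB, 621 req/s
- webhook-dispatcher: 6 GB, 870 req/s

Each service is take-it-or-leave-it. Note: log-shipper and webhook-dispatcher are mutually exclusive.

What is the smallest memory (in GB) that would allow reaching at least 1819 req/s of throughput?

11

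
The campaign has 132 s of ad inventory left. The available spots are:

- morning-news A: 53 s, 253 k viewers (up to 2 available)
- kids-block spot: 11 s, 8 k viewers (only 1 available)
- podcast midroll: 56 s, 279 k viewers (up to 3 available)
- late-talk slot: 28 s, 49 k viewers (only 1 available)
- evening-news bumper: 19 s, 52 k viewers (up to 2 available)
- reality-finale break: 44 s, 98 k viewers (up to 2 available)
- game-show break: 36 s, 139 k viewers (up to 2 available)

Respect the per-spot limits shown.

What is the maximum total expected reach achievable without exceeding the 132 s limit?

610

2×podcast midroll + evening-news bumper uses 131 of the 132 s and totals 610.
That's the maximum — no swap from here does better than 610.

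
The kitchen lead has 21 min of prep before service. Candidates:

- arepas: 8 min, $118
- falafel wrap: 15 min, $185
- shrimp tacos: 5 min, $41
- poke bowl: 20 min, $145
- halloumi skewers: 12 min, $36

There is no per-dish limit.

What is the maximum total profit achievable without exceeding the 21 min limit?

277

The ratio ordering already packs tightly: 2×arepas + shrimp tacos, 21 min, 277.
That's the maximum — no swap from here does better than 277.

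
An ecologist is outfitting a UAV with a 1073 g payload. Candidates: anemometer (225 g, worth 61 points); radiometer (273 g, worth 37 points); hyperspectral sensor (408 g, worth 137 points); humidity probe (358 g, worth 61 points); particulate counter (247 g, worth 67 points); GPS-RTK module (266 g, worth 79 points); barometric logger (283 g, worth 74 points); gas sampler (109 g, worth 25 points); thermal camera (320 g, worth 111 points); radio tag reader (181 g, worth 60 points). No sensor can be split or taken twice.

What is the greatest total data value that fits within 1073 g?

Density check — thermal camera 0.35, hyperspectral sensor 0.34, radio tag reader 0.33 are the best per g.
Filling by ratio: hyperspectral sensor + gas sampler + thermal camera + radio tag reader for 333, with 55 g left unused.
The 181 g tied up in radio tag reader is better spent on anemometer — total rises to 334 (1062 g).
Next best is hyperspectral sensor + gas sampler + thermal camera + radio tag reader at 333 (1018 g) — short by 1.

334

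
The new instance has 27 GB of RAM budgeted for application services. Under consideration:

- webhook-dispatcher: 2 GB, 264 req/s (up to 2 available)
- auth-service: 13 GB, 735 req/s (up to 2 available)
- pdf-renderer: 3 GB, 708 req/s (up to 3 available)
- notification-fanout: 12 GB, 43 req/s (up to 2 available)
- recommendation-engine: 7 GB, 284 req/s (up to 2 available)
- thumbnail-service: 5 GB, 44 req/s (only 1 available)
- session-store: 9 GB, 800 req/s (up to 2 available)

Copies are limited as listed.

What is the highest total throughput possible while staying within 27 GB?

A density-first pass picks 2×webhook-dispatcher + 3×pdf-renderer + thumbnail-service + session-store — 3496 at 27 GB.
The 9 GB tied up in 2×webhook-dispatcher and thumbnail-service is better spent on session-store — total rises to 3724 (27 GB).

3724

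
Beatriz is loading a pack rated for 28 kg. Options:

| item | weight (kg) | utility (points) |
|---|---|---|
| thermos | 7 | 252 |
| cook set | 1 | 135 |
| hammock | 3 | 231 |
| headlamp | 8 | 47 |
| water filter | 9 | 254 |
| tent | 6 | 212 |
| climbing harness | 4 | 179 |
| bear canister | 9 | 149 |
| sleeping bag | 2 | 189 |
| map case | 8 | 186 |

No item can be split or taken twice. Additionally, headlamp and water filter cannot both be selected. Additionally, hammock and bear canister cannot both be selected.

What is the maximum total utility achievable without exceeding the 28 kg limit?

The ratio heuristic lands on thermos + cook set + hammock + tent + climbing harness + sleeping bag (1198) but leaves 5 kg idle.
The 4 kg tied up in climbing harness is better spent on water filter — total rises to 1273 (28 kg).
Nothing else feasible within 28 kg beats 1273.

1273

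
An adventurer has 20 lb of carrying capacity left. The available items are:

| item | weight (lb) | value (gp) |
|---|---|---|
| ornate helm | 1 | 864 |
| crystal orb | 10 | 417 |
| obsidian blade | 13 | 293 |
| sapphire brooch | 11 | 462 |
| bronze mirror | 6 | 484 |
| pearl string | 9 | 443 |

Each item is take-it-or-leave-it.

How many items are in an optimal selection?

3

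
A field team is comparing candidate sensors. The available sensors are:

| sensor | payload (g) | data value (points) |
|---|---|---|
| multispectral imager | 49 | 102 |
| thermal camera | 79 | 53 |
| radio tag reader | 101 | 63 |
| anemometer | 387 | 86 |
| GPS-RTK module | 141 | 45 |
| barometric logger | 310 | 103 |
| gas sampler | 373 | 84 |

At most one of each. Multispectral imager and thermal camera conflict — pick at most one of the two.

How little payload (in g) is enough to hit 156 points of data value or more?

150

Need the lightest bundle worth ≥ 156.
multispectral imager + radio tag reader reaches 165 using 150 g.
Any bundle with less than 150 g falls short of 156.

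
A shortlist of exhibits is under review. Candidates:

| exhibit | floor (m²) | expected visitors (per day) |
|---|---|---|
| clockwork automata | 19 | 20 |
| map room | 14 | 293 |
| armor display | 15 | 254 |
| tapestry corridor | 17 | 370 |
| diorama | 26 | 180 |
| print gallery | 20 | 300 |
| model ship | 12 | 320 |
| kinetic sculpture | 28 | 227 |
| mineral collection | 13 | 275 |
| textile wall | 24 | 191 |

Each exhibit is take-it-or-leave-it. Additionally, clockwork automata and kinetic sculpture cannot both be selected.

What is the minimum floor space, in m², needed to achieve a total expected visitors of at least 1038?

Need the lightest bundle worth ≥ 1038.
map room + armor display + model ship + mineral collection: 1142 expected visitors at 54 m².
Any bundle with less than 54 m² falls short of 1038.

54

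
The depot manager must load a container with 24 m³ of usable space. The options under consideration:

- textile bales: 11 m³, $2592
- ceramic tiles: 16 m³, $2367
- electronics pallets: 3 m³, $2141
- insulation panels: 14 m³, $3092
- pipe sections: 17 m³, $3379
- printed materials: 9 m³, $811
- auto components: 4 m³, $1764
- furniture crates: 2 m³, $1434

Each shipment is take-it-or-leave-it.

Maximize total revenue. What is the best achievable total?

The ratio heuristic lands on textile bales + electronics pallets + auto components + furniture crates (7931) but leaves 4 m³ idle.
The 11 m³ tied up in textile bales is better spent on insulation panels — total rises to 8431 (23 m³).
The closest alternative, textile bales + electronics pallets + auto components + furniture crates, reaches only 7931.

8431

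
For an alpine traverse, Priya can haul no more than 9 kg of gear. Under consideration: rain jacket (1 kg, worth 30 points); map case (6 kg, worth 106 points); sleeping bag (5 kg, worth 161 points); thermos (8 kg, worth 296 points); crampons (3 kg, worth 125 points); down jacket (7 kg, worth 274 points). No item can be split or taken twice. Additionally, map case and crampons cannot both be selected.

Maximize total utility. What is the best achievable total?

Taking the top-ratio items first gives rain jacket + sleeping bag + crampons for 316 (9 kg).
The 8 kg tied up in sleeping bag and crampons is better spent on thermos — total rises to 326 (9 kg).
An exhaustive check of the 64 subsets confirms 326.

326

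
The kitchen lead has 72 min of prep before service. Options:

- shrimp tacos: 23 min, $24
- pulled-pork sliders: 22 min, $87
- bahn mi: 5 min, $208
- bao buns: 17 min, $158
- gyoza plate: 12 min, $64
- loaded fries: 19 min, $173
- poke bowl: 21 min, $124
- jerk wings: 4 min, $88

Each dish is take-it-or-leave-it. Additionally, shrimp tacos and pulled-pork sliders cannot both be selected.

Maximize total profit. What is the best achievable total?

751

Best packing: bahn mi + bao buns + loaded fries + poke bowl + jerk wings — 66 min, 751 total.
That's the maximum — no feasible swap from here does better than 751.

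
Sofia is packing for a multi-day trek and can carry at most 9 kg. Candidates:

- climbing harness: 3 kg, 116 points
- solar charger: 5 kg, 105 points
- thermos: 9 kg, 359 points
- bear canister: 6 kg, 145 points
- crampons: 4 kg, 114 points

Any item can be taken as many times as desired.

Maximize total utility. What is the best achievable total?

359

Best packing: thermos — 9 kg, 359 total.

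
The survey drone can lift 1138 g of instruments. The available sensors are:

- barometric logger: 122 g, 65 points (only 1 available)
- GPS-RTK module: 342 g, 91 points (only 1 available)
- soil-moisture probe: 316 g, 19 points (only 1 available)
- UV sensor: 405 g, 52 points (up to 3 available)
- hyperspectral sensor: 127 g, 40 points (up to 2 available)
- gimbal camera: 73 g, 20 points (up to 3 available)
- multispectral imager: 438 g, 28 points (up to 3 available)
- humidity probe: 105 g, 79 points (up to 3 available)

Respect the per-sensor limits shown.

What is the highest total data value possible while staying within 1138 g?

493

Taking the top-ratio sensors first gives barometric logger + 2×hyperspectral sensor + 3×gimbal camera + 3×humidity probe for 442 (910 g).
Replace hyperspectral sensor with GPS-RTK module: the trade gains 51 net, giving 493 at 1125 g.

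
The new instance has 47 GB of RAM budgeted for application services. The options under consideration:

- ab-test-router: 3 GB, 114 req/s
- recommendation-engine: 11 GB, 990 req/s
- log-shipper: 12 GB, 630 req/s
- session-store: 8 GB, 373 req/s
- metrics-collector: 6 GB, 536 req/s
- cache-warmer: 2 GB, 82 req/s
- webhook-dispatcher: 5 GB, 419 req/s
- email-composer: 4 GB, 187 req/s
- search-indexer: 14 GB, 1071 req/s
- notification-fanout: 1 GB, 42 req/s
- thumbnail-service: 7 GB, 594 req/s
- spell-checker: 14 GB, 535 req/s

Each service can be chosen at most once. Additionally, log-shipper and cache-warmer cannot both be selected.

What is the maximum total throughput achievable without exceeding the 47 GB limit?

3797

By throughput per GB: recommendation-engine 90.00, metrics-collector 89.33, thumbnail-service 84.86, webhook-dispatcher 83.80 lead.
Recommendation-engine + metrics-collector + webhook-dispatcher + email-composer + search-indexer + thumbnail-service uses 47 of the 47 GB and totals 3797.
Next best is ab-test-router + recommendation-engine + metrics-collector + webhook-dispatcher + search-indexer + notification-fanout + thumbnail-service at 3766 (47 GB) — short by 31.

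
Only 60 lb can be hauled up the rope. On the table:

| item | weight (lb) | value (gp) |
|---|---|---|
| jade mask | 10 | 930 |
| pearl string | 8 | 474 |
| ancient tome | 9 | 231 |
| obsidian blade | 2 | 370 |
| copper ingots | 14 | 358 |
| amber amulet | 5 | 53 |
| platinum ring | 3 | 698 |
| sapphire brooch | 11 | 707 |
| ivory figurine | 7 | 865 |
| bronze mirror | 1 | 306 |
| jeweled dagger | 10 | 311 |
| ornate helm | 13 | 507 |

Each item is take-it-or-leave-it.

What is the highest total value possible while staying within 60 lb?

4910

The ratio ordering already packs tightly: jade mask + pearl string + obsidian blade + amber amulet + platinum ring + sapphire brooch + ivory figurine + bronze mirror + ornate helm, 60 lb, 4910.
Every other selection either busts 60 lb or fails to beat 4910.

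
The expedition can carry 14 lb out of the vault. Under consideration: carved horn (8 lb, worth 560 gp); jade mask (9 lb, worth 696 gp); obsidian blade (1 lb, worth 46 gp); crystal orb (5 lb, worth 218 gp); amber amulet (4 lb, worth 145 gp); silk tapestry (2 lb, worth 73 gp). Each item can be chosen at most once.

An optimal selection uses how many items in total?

Best achievable value is 914.
jade mask + crystal orb hits 914 at 14 lb.
Any selection reaching 914 contains exactly 2 items.

2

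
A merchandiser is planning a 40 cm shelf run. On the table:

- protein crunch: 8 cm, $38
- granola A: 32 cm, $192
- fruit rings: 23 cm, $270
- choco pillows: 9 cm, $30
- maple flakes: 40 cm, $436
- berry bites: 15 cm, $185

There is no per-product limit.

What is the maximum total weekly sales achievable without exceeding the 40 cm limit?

455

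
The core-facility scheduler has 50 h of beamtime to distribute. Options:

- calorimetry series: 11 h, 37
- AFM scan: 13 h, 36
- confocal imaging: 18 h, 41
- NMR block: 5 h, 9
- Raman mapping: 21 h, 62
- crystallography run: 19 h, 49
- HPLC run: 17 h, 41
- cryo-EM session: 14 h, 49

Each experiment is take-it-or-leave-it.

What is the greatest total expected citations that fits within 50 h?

The ratio ordering already packs tightly: calorimetry series + Raman mapping + cryo-EM session, 46 h, 148.
No other feasible combination exceeds 148.

148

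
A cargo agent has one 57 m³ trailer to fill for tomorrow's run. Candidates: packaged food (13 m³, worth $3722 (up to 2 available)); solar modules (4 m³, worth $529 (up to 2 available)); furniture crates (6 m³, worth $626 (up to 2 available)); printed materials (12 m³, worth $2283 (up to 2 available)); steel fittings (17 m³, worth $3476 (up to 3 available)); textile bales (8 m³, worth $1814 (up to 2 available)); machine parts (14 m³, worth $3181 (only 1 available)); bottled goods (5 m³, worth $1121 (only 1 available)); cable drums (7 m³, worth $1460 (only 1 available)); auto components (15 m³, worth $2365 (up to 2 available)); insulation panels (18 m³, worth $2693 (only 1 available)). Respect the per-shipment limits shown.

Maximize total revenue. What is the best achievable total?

14253

Taking 2×packaged food + 2×textile bales + machine parts: 56 m³ used, 14253 in revenue.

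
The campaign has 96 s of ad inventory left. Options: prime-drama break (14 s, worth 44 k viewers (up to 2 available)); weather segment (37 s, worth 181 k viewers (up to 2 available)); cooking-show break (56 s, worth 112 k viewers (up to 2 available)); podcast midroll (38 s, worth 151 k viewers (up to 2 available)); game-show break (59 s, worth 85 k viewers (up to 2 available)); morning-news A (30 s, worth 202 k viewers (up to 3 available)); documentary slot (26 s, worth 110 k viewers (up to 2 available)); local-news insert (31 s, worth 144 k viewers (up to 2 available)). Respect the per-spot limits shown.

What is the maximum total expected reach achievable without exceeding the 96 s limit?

The ratio ordering already packs tightly: 3×morning-news A, 90 s, 606.

606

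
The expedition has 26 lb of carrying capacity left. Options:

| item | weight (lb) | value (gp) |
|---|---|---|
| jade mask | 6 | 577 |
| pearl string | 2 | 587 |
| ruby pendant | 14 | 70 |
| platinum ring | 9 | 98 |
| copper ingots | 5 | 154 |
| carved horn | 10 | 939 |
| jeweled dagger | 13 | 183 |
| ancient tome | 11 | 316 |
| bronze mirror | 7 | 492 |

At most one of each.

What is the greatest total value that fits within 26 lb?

2595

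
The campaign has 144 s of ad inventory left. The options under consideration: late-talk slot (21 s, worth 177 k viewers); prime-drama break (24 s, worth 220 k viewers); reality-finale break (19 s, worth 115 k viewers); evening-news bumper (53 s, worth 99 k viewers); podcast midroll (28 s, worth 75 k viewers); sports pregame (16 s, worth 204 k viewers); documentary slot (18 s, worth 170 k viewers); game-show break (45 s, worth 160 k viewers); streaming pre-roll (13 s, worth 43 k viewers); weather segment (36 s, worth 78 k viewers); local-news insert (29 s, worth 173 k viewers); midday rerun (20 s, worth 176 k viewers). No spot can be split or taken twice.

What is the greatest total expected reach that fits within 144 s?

Ranking by ratio (expected reach/s): sports pregame 12.75, documentary slot 9.44, prime-drama break 9.17.
Greedy by ratio would take late-talk slot + prime-drama break + reality-finale break + sports pregame + documentary slot + streaming pre-roll + midday rerun: 131 s used, total 1105.
Replace reality-finale break with local-news insert: the trade gains 58 net, giving 1163 at 141 s.
No other feasible combination exceeds 1163.

1163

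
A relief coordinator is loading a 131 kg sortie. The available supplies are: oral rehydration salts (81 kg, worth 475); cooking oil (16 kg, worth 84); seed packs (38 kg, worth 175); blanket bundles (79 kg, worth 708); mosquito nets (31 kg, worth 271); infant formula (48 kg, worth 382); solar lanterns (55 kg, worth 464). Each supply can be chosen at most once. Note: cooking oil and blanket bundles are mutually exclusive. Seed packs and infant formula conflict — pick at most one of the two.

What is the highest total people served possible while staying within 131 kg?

Taking blanket bundles + infant formula: 127 kg used, 1090 in people served.
The closest alternative, blanket bundles + mosquito nets, reaches only 979.

1090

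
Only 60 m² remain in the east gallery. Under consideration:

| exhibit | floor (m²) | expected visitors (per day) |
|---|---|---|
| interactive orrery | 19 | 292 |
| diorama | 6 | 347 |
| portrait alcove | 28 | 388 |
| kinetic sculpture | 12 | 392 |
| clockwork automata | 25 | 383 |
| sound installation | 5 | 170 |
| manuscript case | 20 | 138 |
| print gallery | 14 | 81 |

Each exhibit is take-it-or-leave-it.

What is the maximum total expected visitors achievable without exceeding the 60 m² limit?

The ratio heuristic lands on interactive orrery + diorama + kinetic sculpture + sound installation + print gallery (1282) but leaves 4 m² idle.
Replace interactive orrery and print gallery with portrait alcove: the trade gains 15 net, giving 1297 at 51 m².

1297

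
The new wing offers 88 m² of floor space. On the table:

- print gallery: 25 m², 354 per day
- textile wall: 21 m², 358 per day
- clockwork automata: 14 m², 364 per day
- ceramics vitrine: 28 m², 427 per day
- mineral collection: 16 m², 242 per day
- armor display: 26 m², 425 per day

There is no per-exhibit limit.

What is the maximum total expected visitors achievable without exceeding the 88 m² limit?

2184

Best packing: 6×clockwork automata — 84 m², 2184 total.
No other feasible combination exceeds 2184.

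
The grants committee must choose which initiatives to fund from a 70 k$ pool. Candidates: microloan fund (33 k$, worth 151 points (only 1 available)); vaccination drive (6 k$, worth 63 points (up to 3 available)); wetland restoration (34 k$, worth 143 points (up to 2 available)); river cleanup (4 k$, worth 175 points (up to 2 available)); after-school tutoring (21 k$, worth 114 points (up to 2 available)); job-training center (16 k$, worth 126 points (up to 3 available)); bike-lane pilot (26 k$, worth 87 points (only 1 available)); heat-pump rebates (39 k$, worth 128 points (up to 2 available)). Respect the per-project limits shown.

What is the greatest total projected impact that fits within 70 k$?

854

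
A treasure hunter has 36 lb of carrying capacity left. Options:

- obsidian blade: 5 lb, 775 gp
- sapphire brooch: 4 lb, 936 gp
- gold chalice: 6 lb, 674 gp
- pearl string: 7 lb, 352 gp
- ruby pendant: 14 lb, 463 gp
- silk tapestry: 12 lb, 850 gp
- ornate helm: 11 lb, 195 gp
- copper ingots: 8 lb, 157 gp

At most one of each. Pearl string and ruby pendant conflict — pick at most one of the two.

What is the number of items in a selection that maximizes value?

5

The maximum value within 36 lb is 3587.
obsidian blade + sapphire brooch + gold chalice + pearl string + silk tapestry hits 3587 at 34 lb.
All optima have 5 items.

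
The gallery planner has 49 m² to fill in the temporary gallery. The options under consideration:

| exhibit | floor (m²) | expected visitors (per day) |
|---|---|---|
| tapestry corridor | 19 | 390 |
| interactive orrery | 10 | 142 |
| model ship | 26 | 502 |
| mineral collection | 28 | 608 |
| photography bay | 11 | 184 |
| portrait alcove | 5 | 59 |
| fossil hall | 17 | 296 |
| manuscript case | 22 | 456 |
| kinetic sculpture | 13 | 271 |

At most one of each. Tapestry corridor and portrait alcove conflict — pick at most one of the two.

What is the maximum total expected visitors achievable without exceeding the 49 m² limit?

998

Greedy by ratio would take mineral collection + portrait alcove + kinetic sculpture: 46 m² used, total 938.
The 18 m² tied up in portrait alcove and kinetic sculpture is better spent on tapestry corridor — total rises to 998 (47 m²).
Runner-up model ship + manuscript case tops out at 958.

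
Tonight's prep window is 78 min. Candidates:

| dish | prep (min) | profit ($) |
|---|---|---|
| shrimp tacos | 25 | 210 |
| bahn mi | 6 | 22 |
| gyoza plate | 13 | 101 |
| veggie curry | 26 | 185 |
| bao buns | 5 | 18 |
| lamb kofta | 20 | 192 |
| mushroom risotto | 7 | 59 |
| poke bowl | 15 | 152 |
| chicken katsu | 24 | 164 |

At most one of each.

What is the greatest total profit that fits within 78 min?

By profit per min: poke bowl 10.13, lamb kofta 9.60, mushroom risotto 8.43, shrimp tacos 8.40 lead.
Taking the top-ratio dishes first gives shrimp tacos + bahn mi + bao buns + lamb kofta + mushroom risotto + poke bowl for 653 (78 min).
The 13 min tied up in bahn mi and mushroom risotto is better spent on gyoza plate — total rises to 673 (78 min).
Every other selection either busts 78 min or fails to beat 673.

673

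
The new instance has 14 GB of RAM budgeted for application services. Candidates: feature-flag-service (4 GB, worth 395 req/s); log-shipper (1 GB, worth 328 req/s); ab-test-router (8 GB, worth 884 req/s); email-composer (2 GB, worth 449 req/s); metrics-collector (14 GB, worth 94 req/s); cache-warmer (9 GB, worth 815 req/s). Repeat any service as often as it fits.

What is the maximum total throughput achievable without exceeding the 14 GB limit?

Best packing: 14×log-shipper — 14 GB, 4592 total.
Nothing else within 14 GB beats 4592.

4592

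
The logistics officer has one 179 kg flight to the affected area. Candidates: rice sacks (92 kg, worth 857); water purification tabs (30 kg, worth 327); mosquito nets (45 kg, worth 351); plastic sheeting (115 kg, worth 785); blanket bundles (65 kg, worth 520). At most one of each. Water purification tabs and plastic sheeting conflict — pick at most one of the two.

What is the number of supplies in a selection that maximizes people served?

3

Best achievable people served is 1535.
One optimal bundle: rice sacks + water purification tabs + mosquito nets (167 kg).
Any selection reaching 1535 contains exactly 3 supplies.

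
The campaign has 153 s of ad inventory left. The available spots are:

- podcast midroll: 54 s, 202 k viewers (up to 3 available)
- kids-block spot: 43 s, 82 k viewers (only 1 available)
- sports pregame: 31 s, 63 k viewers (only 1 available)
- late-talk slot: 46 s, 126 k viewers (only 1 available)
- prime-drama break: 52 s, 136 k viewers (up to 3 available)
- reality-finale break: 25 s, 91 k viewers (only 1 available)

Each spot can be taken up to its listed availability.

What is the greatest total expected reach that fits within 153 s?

Best packing: 2×podcast midroll + reality-finale break — 133 s, 495 total.
The spare 20 s is too small for any remaining spot, and no exchange beats 495.

495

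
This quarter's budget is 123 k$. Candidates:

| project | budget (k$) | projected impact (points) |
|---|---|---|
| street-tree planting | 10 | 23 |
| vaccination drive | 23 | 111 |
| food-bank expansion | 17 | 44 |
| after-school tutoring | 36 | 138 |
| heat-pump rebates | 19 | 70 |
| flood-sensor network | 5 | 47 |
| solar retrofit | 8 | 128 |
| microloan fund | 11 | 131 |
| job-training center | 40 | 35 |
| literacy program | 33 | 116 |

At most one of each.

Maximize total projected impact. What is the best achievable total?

671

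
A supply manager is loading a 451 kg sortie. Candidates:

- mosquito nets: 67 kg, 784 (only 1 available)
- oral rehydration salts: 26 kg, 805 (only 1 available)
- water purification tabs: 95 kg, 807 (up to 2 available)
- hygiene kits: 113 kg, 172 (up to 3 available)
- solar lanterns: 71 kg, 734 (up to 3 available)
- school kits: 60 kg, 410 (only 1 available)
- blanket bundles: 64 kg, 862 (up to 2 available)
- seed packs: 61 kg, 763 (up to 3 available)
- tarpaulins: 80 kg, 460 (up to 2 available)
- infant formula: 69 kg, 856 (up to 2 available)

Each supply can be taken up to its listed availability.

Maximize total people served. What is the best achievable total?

5811

Taking the top-ratio supplies first gives oral rehydration salts + 2×blanket bundles + 3×seed packs + infant formula for 5674 (406 kg).
Dropping 2×seed packs frees 122 kg; slotting in water purification tabs + infant formula (164 kg) lifts the total to 5811 at 448 kg.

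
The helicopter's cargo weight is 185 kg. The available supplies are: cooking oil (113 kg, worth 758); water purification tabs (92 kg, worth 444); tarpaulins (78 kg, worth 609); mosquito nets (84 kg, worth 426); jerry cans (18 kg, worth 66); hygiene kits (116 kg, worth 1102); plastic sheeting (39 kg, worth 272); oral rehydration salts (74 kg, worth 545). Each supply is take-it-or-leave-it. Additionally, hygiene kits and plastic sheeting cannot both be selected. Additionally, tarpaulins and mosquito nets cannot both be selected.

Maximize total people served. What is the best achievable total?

1220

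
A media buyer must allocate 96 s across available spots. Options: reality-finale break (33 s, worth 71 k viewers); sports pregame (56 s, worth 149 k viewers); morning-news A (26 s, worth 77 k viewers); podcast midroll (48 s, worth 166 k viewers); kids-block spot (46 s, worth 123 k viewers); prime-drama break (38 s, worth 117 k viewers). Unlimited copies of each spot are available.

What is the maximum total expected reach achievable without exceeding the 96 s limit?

Taking 2×podcast midroll: 96 s used, 332 in expected reach.

332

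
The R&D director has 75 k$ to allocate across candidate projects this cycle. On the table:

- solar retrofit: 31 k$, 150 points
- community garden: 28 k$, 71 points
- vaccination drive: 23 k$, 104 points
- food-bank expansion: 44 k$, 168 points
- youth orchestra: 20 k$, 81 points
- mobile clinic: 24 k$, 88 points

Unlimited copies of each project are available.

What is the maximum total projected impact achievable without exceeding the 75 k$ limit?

335

Ranking by ratio (projected impact/k$): solar retrofit 4.84, vaccination drive 4.52, youth orchestra 4.05, food-bank expansion 3.82.
A density-first pass picks 2×solar retrofit — 300 at 62 k$.
Replace solar retrofit with vaccination drive + youth orchestra: the trade gains 35 net, giving 335 at 74 k$.
Nothing else within 75 k$ beats 335.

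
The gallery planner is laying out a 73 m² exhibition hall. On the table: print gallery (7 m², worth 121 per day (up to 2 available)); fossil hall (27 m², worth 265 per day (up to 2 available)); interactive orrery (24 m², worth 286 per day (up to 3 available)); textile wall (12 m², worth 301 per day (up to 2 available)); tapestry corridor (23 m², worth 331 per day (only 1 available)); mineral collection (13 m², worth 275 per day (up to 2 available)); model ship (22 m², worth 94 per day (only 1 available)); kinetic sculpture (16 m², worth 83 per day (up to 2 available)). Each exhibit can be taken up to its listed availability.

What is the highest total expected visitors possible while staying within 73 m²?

1483

By expected visitors per m²: textile wall 25.08, mineral collection 21.15, print gallery 17.29 lead.
Filling by ratio: 2×print gallery + 2×textile wall + 2×mineral collection for 1394, with 9 m² left unused.
Dropping 2×print gallery frees 14 m²; slotting in tapestry corridor (23 m²) lifts the total to 1483 at 73 m².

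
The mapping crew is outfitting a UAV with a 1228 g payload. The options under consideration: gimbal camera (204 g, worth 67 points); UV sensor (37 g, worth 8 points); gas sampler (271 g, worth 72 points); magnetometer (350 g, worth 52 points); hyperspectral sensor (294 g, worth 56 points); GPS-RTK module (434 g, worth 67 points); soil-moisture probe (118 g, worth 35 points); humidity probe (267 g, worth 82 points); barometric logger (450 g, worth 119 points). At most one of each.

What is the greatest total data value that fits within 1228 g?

340

By data value per g: gimbal camera 0.33, humidity probe 0.31, soil-moisture probe 0.30, gas sampler 0.27 lead.
Filling by ratio: gimbal camera + UV sensor + gas sampler + hyperspectral sensor + soil-moisture probe + humidity probe for 320, with 37 g left unused.
The 449 g tied up in UV sensor and hyperspectral sensor and soil-moisture probe is better spent on barometric logger — total rises to 340 (1192 g).
An exhaustive check of the 512 subsets confirms 340.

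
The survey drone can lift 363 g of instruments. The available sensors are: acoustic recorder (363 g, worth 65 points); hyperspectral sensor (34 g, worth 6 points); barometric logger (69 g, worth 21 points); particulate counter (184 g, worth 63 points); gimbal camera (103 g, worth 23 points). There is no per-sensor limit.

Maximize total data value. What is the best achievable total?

Taking hyperspectral sensor + 2×barometric logger + particulate counter: 356 g used, 111 in data value.
No other feasible combination exceeds 111.

111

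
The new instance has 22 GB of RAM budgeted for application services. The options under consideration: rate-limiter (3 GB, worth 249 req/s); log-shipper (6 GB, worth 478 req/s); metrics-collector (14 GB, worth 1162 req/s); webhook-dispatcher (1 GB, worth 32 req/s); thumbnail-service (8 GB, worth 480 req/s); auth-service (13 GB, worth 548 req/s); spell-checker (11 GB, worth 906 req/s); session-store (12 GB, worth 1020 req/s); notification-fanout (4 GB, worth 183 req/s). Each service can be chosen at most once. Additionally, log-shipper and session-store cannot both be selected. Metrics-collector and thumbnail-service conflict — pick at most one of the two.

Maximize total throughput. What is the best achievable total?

Ranking by ratio (throughput/GB): session-store 85.00, rate-limiter 83.00, metrics-collector 83.00.
Best packing: log-shipper + metrics-collector + webhook-dispatcher — 21 GB, 1672 total.
Runner-up rate-limiter + log-shipper + webhook-dispatcher + spell-checker tops out at 1665.

1672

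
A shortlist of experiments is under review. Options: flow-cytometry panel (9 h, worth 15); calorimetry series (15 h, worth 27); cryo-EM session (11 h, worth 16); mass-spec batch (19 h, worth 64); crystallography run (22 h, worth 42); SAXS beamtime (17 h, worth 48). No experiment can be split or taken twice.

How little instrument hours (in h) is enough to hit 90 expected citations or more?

34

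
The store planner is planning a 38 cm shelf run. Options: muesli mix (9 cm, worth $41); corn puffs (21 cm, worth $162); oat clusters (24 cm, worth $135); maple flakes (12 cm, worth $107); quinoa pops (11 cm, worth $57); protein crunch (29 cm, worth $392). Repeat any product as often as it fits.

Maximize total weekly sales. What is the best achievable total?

433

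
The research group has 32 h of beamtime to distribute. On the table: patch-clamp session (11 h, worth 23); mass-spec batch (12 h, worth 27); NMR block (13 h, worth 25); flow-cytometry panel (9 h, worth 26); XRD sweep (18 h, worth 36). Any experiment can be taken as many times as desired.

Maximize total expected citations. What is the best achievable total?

79

A density-first pass picks 3×flow-cytometry panel — 78 at 27 h.
Dropping flow-cytometry panel frees 9 h; slotting in mass-spec batch (12 h) lifts the total to 79 at 30 h.
The spare 2 h is too small for any remaining experiment, and no exchange beats 79.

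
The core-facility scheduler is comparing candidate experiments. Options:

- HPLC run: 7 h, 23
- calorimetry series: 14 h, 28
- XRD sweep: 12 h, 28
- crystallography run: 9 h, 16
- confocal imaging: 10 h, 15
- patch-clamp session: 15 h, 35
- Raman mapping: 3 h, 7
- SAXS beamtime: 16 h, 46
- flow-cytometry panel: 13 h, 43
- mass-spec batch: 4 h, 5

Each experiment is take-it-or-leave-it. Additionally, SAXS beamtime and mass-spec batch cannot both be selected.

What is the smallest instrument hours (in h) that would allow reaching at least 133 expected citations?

Minimise h subject to total expected citations ≥ 133.
Taking HPLC run + XRD sweep + SAXS beamtime + flow-cytometry panel gives 140 (≥ 133) for 48 h.
Below 48 h the best achievable stays under 133.

48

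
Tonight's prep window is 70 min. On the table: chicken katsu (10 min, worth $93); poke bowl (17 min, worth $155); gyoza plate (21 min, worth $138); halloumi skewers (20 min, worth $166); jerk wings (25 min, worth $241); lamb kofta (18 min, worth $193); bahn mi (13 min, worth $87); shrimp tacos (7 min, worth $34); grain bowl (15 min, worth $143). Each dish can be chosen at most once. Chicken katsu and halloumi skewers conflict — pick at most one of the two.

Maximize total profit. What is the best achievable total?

682

A density-first pass picks chicken katsu + jerk wings + lamb kofta + grain bowl — 670 at 68 min.
Replace grain bowl with poke bowl: the trade gains 12 net, giving 682 at 70 min.
Every other selection either busts 70 min or breaks a pairing rule or fails to beat 682.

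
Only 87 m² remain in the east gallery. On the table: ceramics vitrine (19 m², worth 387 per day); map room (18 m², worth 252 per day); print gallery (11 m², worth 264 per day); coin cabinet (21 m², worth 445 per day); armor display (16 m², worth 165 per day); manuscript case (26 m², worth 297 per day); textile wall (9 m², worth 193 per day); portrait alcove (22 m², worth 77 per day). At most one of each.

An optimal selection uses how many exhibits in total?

5

Best achievable expected visitors is 1586.
For example ceramics vitrine + print gallery + coin cabinet + manuscript case + textile wall achieves it, using 86 m².
Every optimal selection uses 5 exhibits.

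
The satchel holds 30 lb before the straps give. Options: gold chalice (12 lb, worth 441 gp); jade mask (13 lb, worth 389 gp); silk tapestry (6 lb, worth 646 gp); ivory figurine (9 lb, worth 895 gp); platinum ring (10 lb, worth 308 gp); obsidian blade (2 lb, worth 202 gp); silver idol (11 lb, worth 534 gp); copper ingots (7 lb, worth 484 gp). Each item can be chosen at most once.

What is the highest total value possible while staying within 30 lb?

2277

Density check — silk tapestry 107.67, obsidian blade 101.00, ivory figurine 99.44, copper ingots 69.14 are the best per lb.
Filling by ratio: silk tapestry + ivory figurine + obsidian blade + copper ingots for 2227, with 6 lb left unused.
The 7 lb tied up in copper ingots is better spent on silver idol — total rises to 2277 (28 lb).
An exhaustive check of the 256 subsets confirms 2277.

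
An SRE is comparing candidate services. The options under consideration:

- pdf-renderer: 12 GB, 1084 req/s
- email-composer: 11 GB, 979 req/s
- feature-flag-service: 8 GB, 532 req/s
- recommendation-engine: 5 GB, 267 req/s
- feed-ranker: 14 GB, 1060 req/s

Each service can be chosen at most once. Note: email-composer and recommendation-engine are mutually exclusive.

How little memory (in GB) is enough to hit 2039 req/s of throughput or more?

23

Look for the lowest-memory combination reaching 2039.
pdf-renderer + email-composer: 2063 throughput at 23 GB.
Below 23 GB the best achievable stays under 2039.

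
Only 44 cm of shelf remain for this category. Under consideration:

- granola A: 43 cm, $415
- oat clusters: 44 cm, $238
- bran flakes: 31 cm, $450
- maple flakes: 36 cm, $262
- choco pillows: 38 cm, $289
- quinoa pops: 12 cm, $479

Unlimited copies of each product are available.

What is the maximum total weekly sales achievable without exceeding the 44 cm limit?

1437

By weekly sales per cm: quinoa pops 39.92, bran flakes 14.52, granola A 9.65, choco pillows 7.61 lead.
Best packing: 3×quinoa pops — 36 cm, 1437 total.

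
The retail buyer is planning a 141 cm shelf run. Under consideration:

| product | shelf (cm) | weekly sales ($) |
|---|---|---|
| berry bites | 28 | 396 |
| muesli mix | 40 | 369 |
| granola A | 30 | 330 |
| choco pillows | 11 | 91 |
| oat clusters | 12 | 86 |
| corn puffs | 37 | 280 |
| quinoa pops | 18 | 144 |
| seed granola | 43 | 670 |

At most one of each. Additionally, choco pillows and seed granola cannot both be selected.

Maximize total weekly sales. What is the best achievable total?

1765

Density check — seed granola 15.58, berry bites 14.14, granola A 11.00 are the best per cm.
Berry bites + muesli mix + granola A + seed granola uses 141 of the 141 cm and totals 1765.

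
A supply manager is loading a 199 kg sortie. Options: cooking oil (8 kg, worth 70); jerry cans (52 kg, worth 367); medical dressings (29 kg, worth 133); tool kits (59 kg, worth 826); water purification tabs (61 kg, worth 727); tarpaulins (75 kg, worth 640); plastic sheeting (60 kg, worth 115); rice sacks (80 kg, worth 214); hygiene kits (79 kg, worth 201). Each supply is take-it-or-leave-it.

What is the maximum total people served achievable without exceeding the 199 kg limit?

2193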